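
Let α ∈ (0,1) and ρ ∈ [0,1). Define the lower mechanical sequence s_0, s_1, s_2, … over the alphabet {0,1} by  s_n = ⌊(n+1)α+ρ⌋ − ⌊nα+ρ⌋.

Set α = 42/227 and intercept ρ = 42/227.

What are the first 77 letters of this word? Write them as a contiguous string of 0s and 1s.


n=0: ⌊(1·42+42)/227⌋ − ⌊(0·42+42)/227⌋ = ⌊84/227⌋ − ⌊42/227⌋ = 0 − 0 = 0
n=1: ⌊(2·42+42)/227⌋ − ⌊(1·42+42)/227⌋ = ⌊126/227⌋ − ⌊84/227⌋ = 0 − 0 = 0
n=2: ⌊(3·42+42)/227⌋ − ⌊(2·42+42)/227⌋ = ⌊168/227⌋ − ⌊126/227⌋ = 0 − 0 = 0
n=3: ⌊(4·42+42)/227⌋ − ⌊(3·42+42)/227⌋ = ⌊210/227⌋ − ⌊168/227⌋ = 0 − 0 = 0
n=4: ⌊(5·42+42)/227⌋ − ⌊(4·42+42)/227⌋ = ⌊252/227⌋ − ⌊210/227⌋ = 1 − 0 = 1
n=5: ⌊(6·42+42)/227⌋ − ⌊(5·42+42)/227⌋ = ⌊294/227⌋ − ⌊252/227⌋ = 1 − 1 = 0
n=6: ⌊(7·42+42)/227⌋ − ⌊(6·42+42)/227⌋ = ⌊336/227⌋ − ⌊294/227⌋ = 1 − 1 = 0
n=7: ⌊(8·42+42)/227⌋ − ⌊(7·42+42)/227⌋ = ⌊378/227⌋ − ⌊336/227⌋ = 1 − 1 = 0
n=8: ⌊(9·42+42)/227⌋ − ⌊(8·42+42)/227⌋ = ⌊420/227⌋ − ⌊378/227⌋ = 1 − 1 = 0
n=9: ⌊(10·42+42)/227⌋ − ⌊(9·42+42)/227⌋ = ⌊462/227⌋ − ⌊420/227⌋ = 2 − 1 = 1
n=10: ⌊(11·42+42)/227⌋ − ⌊(10·42+42)/227⌋ = ⌊504/227⌋ − ⌊462/227⌋ = 2 − 2 = 0
n=11: ⌊(12·42+42)/227⌋ − ⌊(11·42+42)/227⌋ = ⌊546/227⌋ − ⌊504/227⌋ = 2 − 2 = 0
n=12: ⌊(13·42+42)/227⌋ − ⌊(12·42+42)/227⌋ = ⌊588/227⌋ − ⌊546/227⌋ = 2 − 2 = 0
n=13: ⌊(14·42+42)/227⌋ − ⌊(13·42+42)/227⌋ = ⌊630/227⌋ − ⌊588/227⌋ = 2 − 2 = 0
n=14: ⌊(15·42+42)/227⌋ − ⌊(14·42+42)/227⌋ = ⌊672/227⌋ − ⌊630/227⌋ = 2 − 2 = 0
n=15: ⌊(16·42+42)/227⌋ − ⌊(15·42+42)/227⌋ = ⌊714/227⌋ − ⌊672/227⌋ = 3 − 2 = 1
n=16: ⌊(17·42+42)/227⌋ − ⌊(16·42+42)/227⌋ = ⌊756/227⌋ − ⌊714/227⌋ = 3 − 3 = 0
n=17: ⌊(18·42+42)/227⌋ − ⌊(17·42+42)/227⌋ = ⌊798/227⌋ − ⌊756/227⌋ = 3 − 3 = 0
n=18: ⌊(19·42+42)/227⌋ − ⌊(18·42+42)/227⌋ = ⌊840/227⌋ − ⌊798/227⌋ = 3 − 3 = 0
n=19: ⌊(20·42+42)/227⌋ − ⌊(19·42+42)/227⌋ = ⌊882/227⌋ − ⌊840/227⌋ = 3 − 3 = 0
n=20: ⌊(21·42+42)/227⌋ − ⌊(20·42+42)/227⌋ = ⌊924/227⌋ − ⌊882/227⌋ = 4 − 3 = 1
n=21: ⌊(22·42+42)/227⌋ − ⌊(21·42+42)/227⌋ = ⌊966/227⌋ − ⌊924/227⌋ = 4 − 4 = 0
n=22: ⌊(23·42+42)/227⌋ − ⌊(22·42+42)/227⌋ = ⌊1008/227⌋ − ⌊966/227⌋ = 4 − 4 = 0
n=23: ⌊(24·42+42)/227⌋ − ⌊(23·42+42)/227⌋ = ⌊1050/227⌋ − ⌊1008/227⌋ = 4 − 4 = 0
n=24: ⌊(25·42+42)/227⌋ − ⌊(24·42+42)/227⌋ = ⌊1092/227⌋ − ⌊1050/227⌋ = 4 − 4 = 0
n=25: ⌊(26·42+42)/227⌋ − ⌊(25·42+42)/227⌋ = ⌊1134/227⌋ − ⌊1092/227⌋ = 4 − 4 = 0
n=26: ⌊(27·42+42)/227⌋ − ⌊(26·42+42)/227⌋ = ⌊1176/227⌋ − ⌊1134/227⌋ = 5 − 4 = 1
n=27: ⌊(28·42+42)/227⌋ − ⌊(27·42+42)/227⌋ = ⌊1218/227⌋ − ⌊1176/227⌋ = 5 − 5 = 0
n=28: ⌊(29·42+42)/227⌋ − ⌊(28·42+42)/227⌋ = ⌊1260/227⌋ − ⌊1218/227⌋ = 5 − 5 = 0
n=29: ⌊(30·42+42)/227⌋ − ⌊(29·42+42)/227⌋ = ⌊1302/227⌋ − ⌊1260/227⌋ = 5 − 5 = 0
n=30: ⌊(31·42+42)/227⌋ − ⌊(30·42+42)/227⌋ = ⌊1344/227⌋ − ⌊1302/227⌋ = 5 − 5 = 0
n=31: ⌊(32·42+42)/227⌋ − ⌊(31·42+42)/227⌋ = ⌊1386/227⌋ − ⌊1344/227⌋ = 6 − 5 = 1
n=32: ⌊(33·42+42)/227⌋ − ⌊(32·42+42)/227⌋ = ⌊1428/227⌋ − ⌊1386/227⌋ = 6 − 6 = 0
n=33: ⌊(34·42+42)/227⌋ − ⌊(33·42+42)/227⌋ = ⌊1470/227⌋ − ⌊1428/227⌋ = 6 − 6 = 0
n=34: ⌊(35·42+42)/227⌋ − ⌊(34·42+42)/227⌋ = ⌊1512/227⌋ − ⌊1470/227⌋ = 6 − 6 = 0
n=35: ⌊(36·42+42)/227⌋ − ⌊(35·42+42)/227⌋ = ⌊1554/227⌋ − ⌊1512/227⌋ = 6 − 6 = 0
n=36: ⌊(37·42+42)/227⌋ − ⌊(36·42+42)/227⌋ = ⌊1596/227⌋ − ⌊1554/227⌋ = 7 − 6 = 1
n=37: ⌊(38·42+42)/227⌋ − ⌊(37·42+42)/227⌋ = ⌊1638/227⌋ − ⌊1596/227⌋ = 7 − 7 = 0
n=38: ⌊(39·42+42)/227⌋ − ⌊(38·42+42)/227⌋ = ⌊1680/227⌋ − ⌊1638/227⌋ = 7 − 7 = 0
n=39: ⌊(40·42+42)/227⌋ − ⌊(39·42+42)/227⌋ = ⌊1722/227⌋ − ⌊1680/227⌋ = 7 − 7 = 0
n=40: ⌊(41·42+42)/227⌋ − ⌊(40·42+42)/227⌋ = ⌊1764/227⌋ − ⌊1722/227⌋ = 7 − 7 = 0
n=41: ⌊(42·42+42)/227⌋ − ⌊(41·42+42)/227⌋ = ⌊1806/227⌋ − ⌊1764/227⌋ = 7 − 7 = 0
n=42: ⌊(43·42+42)/227⌋ − ⌊(42·42+42)/227⌋ = ⌊1848/227⌋ − ⌊1806/227⌋ = 8 − 7 = 1
n=43: ⌊(44·42+42)/227⌋ − ⌊(43·42+42)/227⌋ = ⌊1890/227⌋ − ⌊1848/227⌋ = 8 − 8 = 0
n=44: ⌊(45·42+42)/227⌋ − ⌊(44·42+42)/227⌋ = ⌊1932/227⌋ − ⌊1890/227⌋ = 8 − 8 = 0
n=45: ⌊(46·42+42)/227⌋ − ⌊(45·42+42)/227⌋ = ⌊1974/227⌋ − ⌊1932/227⌋ = 8 − 8 = 0
n=46: ⌊(47·42+42)/227⌋ − ⌊(46·42+42)/227⌋ = ⌊2016/227⌋ − ⌊1974/227⌋ = 8 − 8 = 0
n=47: ⌊(48·42+42)/227⌋ − ⌊(47·42+42)/227⌋ = ⌊2058/227⌋ − ⌊2016/227⌋ = 9 − 8 = 1
n=48: ⌊(49·42+42)/227⌋ − ⌊(48·42+42)/227⌋ = ⌊2100/227⌋ − ⌊2058/227⌋ = 9 − 9 = 0
n=49: ⌊(50·42+42)/227⌋ − ⌊(49·42+42)/227⌋ = ⌊2142/227⌋ − ⌊2100/227⌋ = 9 − 9 = 0
n=50: ⌊(51·42+42)/227⌋ − ⌊(50·42+42)/227⌋ = ⌊2184/227⌋ − ⌊2142/227⌋ = 9 − 9 = 0
n=51: ⌊(52·42+42)/227⌋ − ⌊(51·42+42)/227⌋ = ⌊2226/227⌋ − ⌊2184/227⌋ = 9 − 9 = 0
n=52: ⌊(53·42+42)/227⌋ − ⌊(52·42+42)/227⌋ = ⌊2268/227⌋ − ⌊2226/227⌋ = 9 − 9 = 0
n=53: ⌊(54·42+42)/227⌋ − ⌊(53·42+42)/227⌋ = ⌊2310/227⌋ − ⌊2268/227⌋ = 10 − 9 = 1
n=54: ⌊(55·42+42)/227⌋ − ⌊(54·42+42)/227⌋ = ⌊2352/227⌋ − ⌊2310/227⌋ = 10 − 10 = 0
n=55: ⌊(56·42+42)/227⌋ − ⌊(55·42+42)/227⌋ = ⌊2394/227⌋ − ⌊2352/227⌋ = 10 − 10 = 0
n=56: ⌊(57·42+42)/227⌋ − ⌊(56·42+42)/227⌋ = ⌊2436/227⌋ − ⌊2394/227⌋ = 10 − 10 = 0
n=57: ⌊(58·42+42)/227⌋ − ⌊(57·42+42)/227⌋ = ⌊2478/227⌋ − ⌊2436/227⌋ = 10 − 10 = 0
n=58: ⌊(59·42+42)/227⌋ − ⌊(58·42+42)/227⌋ = ⌊2520/227⌋ − ⌊2478/227⌋ = 11 − 10 = 1
n=59: ⌊(60·42+42)/227⌋ − ⌊(59·42+42)/227⌋ = ⌊2562/227⌋ − ⌊2520/227⌋ = 11 − 11 = 0
n=60: ⌊(61·42+42)/227⌋ − ⌊(60·42+42)/227⌋ = ⌊2604/227⌋ − ⌊2562/227⌋ = 11 − 11 = 0
n=61: ⌊(62·42+42)/227⌋ − ⌊(61·42+42)/227⌋ = ⌊2646/227⌋ − ⌊2604/227⌋ = 11 − 11 = 0
n=62: ⌊(63·42+42)/227⌋ − ⌊(62·42+42)/227⌋ = ⌊2688/227⌋ − ⌊2646/227⌋ = 11 − 11 = 0
n=63: ⌊(64·42+42)/227⌋ − ⌊(63·42+42)/227⌋ = ⌊2730/227⌋ − ⌊2688/227⌋ = 12 − 11 = 1
n=64: ⌊(65·42+42)/227⌋ − ⌊(64·42+42)/227⌋ = ⌊2772/227⌋ − ⌊2730/227⌋ = 12 − 12 = 0
n=65: ⌊(66·42+42)/227⌋ − ⌊(65·42+42)/227⌋ = ⌊2814/227⌋ − ⌊2772/227⌋ = 12 − 12 = 0
n=66: ⌊(67·42+42)/227⌋ − ⌊(66·42+42)/227⌋ = ⌊2856/227⌋ − ⌊2814/227⌋ = 12 − 12 = 0
n=67: ⌊(68·42+42)/227⌋ − ⌊(67·42+42)/227⌋ = ⌊2898/227⌋ − ⌊2856/227⌋ = 12 − 12 = 0
n=68: ⌊(69·42+42)/227⌋ − ⌊(68·42+42)/227⌋ = ⌊2940/227⌋ − ⌊2898/227⌋ = 12 − 12 = 0
n=69: ⌊(70·42+42)/227⌋ − ⌊(69·42+42)/227⌋ = ⌊2982/227⌋ − ⌊2940/227⌋ = 13 − 12 = 1
n=70: ⌊(71·42+42)/227⌋ − ⌊(70·42+42)/227⌋ = ⌊3024/227⌋ − ⌊2982/227⌋ = 13 − 13 = 0
n=71: ⌊(72·42+42)/227⌋ − ⌊(71·42+42)/227⌋ = ⌊3066/227⌋ − ⌊3024/227⌋ = 13 − 13 = 0
n=72: ⌊(73·42+42)/227⌋ − ⌊(72·42+42)/227⌋ = ⌊3108/227⌋ − ⌊3066/227⌋ = 13 − 13 = 0
n=73: ⌊(74·42+42)/227⌋ − ⌊(73·42+42)/227⌋ = ⌊3150/227⌋ − ⌊3108/227⌋ = 13 − 13 = 0
n=74: ⌊(75·42+42)/227⌋ − ⌊(74·42+42)/227⌋ = ⌊3192/227⌋ − ⌊3150/227⌋ = 14 − 13 = 1
n=75: ⌊(76·42+42)/227⌋ − ⌊(75·42+42)/227⌋ = ⌊3234/227⌋ − ⌊3192/227⌋ = 14 − 14 = 0
n=76: ⌊(77·42+42)/227⌋ − ⌊(76·42+42)/227⌋ = ⌊3276/227⌋ − ⌊3234/227⌋ = 14 − 14 = 0

00001000010000010000100000100001000010000010000100000100001000010000010000100


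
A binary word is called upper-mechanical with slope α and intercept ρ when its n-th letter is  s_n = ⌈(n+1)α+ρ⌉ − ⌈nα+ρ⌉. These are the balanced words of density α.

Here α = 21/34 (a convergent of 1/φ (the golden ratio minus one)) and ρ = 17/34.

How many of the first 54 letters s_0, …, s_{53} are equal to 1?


#1s = Σ_{n=0}^{53} s_n = Σ_{n=0}^{53} (⌈(n+1)α+ρ⌉ − ⌈nα+ρ⌉)
the sum telescopes: every ⌈nα+ρ⌉ with 0 < n < 54 appears once with + and once with −, leaving ⌈54α+ρ⌉ − ⌈0·α+ρ⌉
54α + ρ = (54·21 + 17) / 34 = 1151/34
ρ = 17/34
⌈1151/34⌉ = 34,  ⌈17/34⌉ = 1
#1s = 34 − 1 = 33

33


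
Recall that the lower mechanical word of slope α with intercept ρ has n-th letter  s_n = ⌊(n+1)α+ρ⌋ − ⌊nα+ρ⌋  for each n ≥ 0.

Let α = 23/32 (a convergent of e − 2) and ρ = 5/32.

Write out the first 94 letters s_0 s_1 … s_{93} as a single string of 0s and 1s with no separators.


0111011011101101110110111011101101110110111011011101101110111011011101101110110111011011101110

n=0: ⌊(1·23+5)/32⌋ − ⌊(0·23+5)/32⌋ = ⌊28/32⌋ − ⌊5/32⌋ = 0 − 0 = 0
n=1: ⌊(2·23+5)/32⌋ − ⌊(1·23+5)/32⌋ = ⌊51/32⌋ − ⌊28/32⌋ = 1 − 0 = 1
n=2: ⌊(3·23+5)/32⌋ − ⌊(2·23+5)/32⌋ = ⌊74/32⌋ − ⌊51/32⌋ = 2 − 1 = 1
n=3: ⌊(4·23+5)/32⌋ − ⌊(3·23+5)/32⌋ = ⌊97/32⌋ − ⌊74/32⌋ = 3 − 2 = 1
n=4: ⌊(5·23+5)/32⌋ − ⌊(4·23+5)/32⌋ = ⌊120/32⌋ − ⌊97/32⌋ = 3 − 3 = 0
n=5: ⌊(6·23+5)/32⌋ − ⌊(5·23+5)/32⌋ = ⌊143/32⌋ − ⌊120/32⌋ = 4 − 3 = 1
n=6: ⌊(7·23+5)/32⌋ − ⌊(6·23+5)/32⌋ = ⌊166/32⌋ − ⌊143/32⌋ = 5 − 4 = 1
n=7: ⌊(8·23+5)/32⌋ − ⌊(7·23+5)/32⌋ = ⌊189/32⌋ − ⌊166/32⌋ = 5 − 5 = 0
n=8: ⌊(9·23+5)/32⌋ − ⌊(8·23+5)/32⌋ = ⌊212/32⌋ − ⌊189/32⌋ = 6 − 5 = 1
n=9: ⌊(10·23+5)/32⌋ − ⌊(9·23+5)/32⌋ = ⌊235/32⌋ − ⌊212/32⌋ = 7 − 6 = 1
n=10: ⌊(11·23+5)/32⌋ − ⌊(10·23+5)/32⌋ = ⌊258/32⌋ − ⌊235/32⌋ = 8 − 7 = 1
n=11: ⌊(12·23+5)/32⌋ − ⌊(11·23+5)/32⌋ = ⌊281/32⌋ − ⌊258/32⌋ = 8 − 8 = 0
n=12: ⌊(13·23+5)/32⌋ − ⌊(12·23+5)/32⌋ = ⌊304/32⌋ − ⌊281/32⌋ = 9 − 8 = 1
n=13: ⌊(14·23+5)/32⌋ − ⌊(13·23+5)/32⌋ = ⌊327/32⌋ − ⌊304/32⌋ = 10 − 9 = 1
n=14: ⌊(15·23+5)/32⌋ − ⌊(14·23+5)/32⌋ = ⌊350/32⌋ − ⌊327/32⌋ = 10 − 10 = 0
n=15: ⌊(16·23+5)/32⌋ − ⌊(15·23+5)/32⌋ = ⌊373/32⌋ − ⌊350/32⌋ = 11 − 10 = 1
n=16: ⌊(17·23+5)/32⌋ − ⌊(16·23+5)/32⌋ = ⌊396/32⌋ − ⌊373/32⌋ = 12 − 11 = 1
n=17: ⌊(18·23+5)/32⌋ − ⌊(17·23+5)/32⌋ = ⌊419/32⌋ − ⌊396/32⌋ = 13 − 12 = 1
n=18: ⌊(19·23+5)/32⌋ − ⌊(18·23+5)/32⌋ = ⌊442/32⌋ − ⌊419/32⌋ = 13 − 13 = 0
n=19: ⌊(20·23+5)/32⌋ − ⌊(19·23+5)/32⌋ = ⌊465/32⌋ − ⌊442/32⌋ = 14 − 13 = 1
n=20: ⌊(21·23+5)/32⌋ − ⌊(20·23+5)/32⌋ = ⌊488/32⌋ − ⌊465/32⌋ = 15 − 14 = 1
n=21: ⌊(22·23+5)/32⌋ − ⌊(21·23+5)/32⌋ = ⌊511/32⌋ − ⌊488/32⌋ = 15 − 15 = 0
n=22: ⌊(23·23+5)/32⌋ − ⌊(22·23+5)/32⌋ = ⌊534/32⌋ − ⌊511/32⌋ = 16 − 15 = 1
n=23: ⌊(24·23+5)/32⌋ − ⌊(23·23+5)/32⌋ = ⌊557/32⌋ − ⌊534/32⌋ = 17 − 16 = 1
n=24: ⌊(25·23+5)/32⌋ − ⌊(24·23+5)/32⌋ = ⌊580/32⌋ − ⌊557/32⌋ = 18 − 17 = 1
n=25: ⌊(26·23+5)/32⌋ − ⌊(25·23+5)/32⌋ = ⌊603/32⌋ − ⌊580/32⌋ = 18 − 18 = 0
n=26: ⌊(27·23+5)/32⌋ − ⌊(26·23+5)/32⌋ = ⌊626/32⌋ − ⌊603/32⌋ = 19 − 18 = 1
n=27: ⌊(28·23+5)/32⌋ − ⌊(27·23+5)/32⌋ = ⌊649/32⌋ − ⌊626/32⌋ = 20 − 19 = 1
n=28: ⌊(29·23+5)/32⌋ − ⌊(28·23+5)/32⌋ = ⌊672/32⌋ − ⌊649/32⌋ = 21 − 20 = 1
n=29: ⌊(30·23+5)/32⌋ − ⌊(29·23+5)/32⌋ = ⌊695/32⌋ − ⌊672/32⌋ = 21 − 21 = 0
n=30: ⌊(31·23+5)/32⌋ − ⌊(30·23+5)/32⌋ = ⌊718/32⌋ − ⌊695/32⌋ = 22 − 21 = 1
n=31: ⌊(32·23+5)/32⌋ − ⌊(31·23+5)/32⌋ = ⌊741/32⌋ − ⌊718/32⌋ = 23 − 22 = 1
n=32: ⌊(33·23+5)/32⌋ − ⌊(32·23+5)/32⌋ = ⌊764/32⌋ − ⌊741/32⌋ = 23 − 23 = 0
n=33: ⌊(34·23+5)/32⌋ − ⌊(33·23+5)/32⌋ = ⌊787/32⌋ − ⌊764/32⌋ = 24 − 23 = 1
n=34: ⌊(35·23+5)/32⌋ − ⌊(34·23+5)/32⌋ = ⌊810/32⌋ − ⌊787/32⌋ = 25 − 24 = 1
n=35: ⌊(36·23+5)/32⌋ − ⌊(35·23+5)/32⌋ = ⌊833/32⌋ − ⌊810/32⌋ = 26 − 25 = 1
n=36: ⌊(37·23+5)/32⌋ − ⌊(36·23+5)/32⌋ = ⌊856/32⌋ − ⌊833/32⌋ = 26 − 26 = 0
n=37: ⌊(38·23+5)/32⌋ − ⌊(37·23+5)/32⌋ = ⌊879/32⌋ − ⌊856/32⌋ = 27 − 26 = 1
n=38: ⌊(39·23+5)/32⌋ − ⌊(38·23+5)/32⌋ = ⌊902/32⌋ − ⌊879/32⌋ = 28 − 27 = 1
n=39: ⌊(40·23+5)/32⌋ − ⌊(39·23+5)/32⌋ = ⌊925/32⌋ − ⌊902/32⌋ = 28 − 28 = 0
n=40: ⌊(41·23+5)/32⌋ − ⌊(40·23+5)/32⌋ = ⌊948/32⌋ − ⌊925/32⌋ = 29 − 28 = 1
n=41: ⌊(42·23+5)/32⌋ − ⌊(41·23+5)/32⌋ = ⌊971/32⌋ − ⌊948/32⌋ = 30 − 29 = 1
n=42: ⌊(43·23+5)/32⌋ − ⌊(42·23+5)/32⌋ = ⌊994/32⌋ − ⌊971/32⌋ = 31 − 30 = 1
n=43: ⌊(44·23+5)/32⌋ − ⌊(43·23+5)/32⌋ = ⌊1017/32⌋ − ⌊994/32⌋ = 31 − 31 = 0
n=44: ⌊(45·23+5)/32⌋ − ⌊(44·23+5)/32⌋ = ⌊1040/32⌋ − ⌊1017/32⌋ = 32 − 31 = 1
n=45: ⌊(46·23+5)/32⌋ − ⌊(45·23+5)/32⌋ = ⌊1063/32⌋ − ⌊1040/32⌋ = 33 − 32 = 1
n=46: ⌊(47·23+5)/32⌋ − ⌊(46·23+5)/32⌋ = ⌊1086/32⌋ − ⌊1063/32⌋ = 33 − 33 = 0
n=47: ⌊(48·23+5)/32⌋ − ⌊(47·23+5)/32⌋ = ⌊1109/32⌋ − ⌊1086/32⌋ = 34 − 33 = 1
n=48: ⌊(49·23+5)/32⌋ − ⌊(48·23+5)/32⌋ = ⌊1132/32⌋ − ⌊1109/32⌋ = 35 − 34 = 1
n=49: ⌊(50·23+5)/32⌋ − ⌊(49·23+5)/32⌋ = ⌊1155/32⌋ − ⌊1132/32⌋ = 36 − 35 = 1
n=50: ⌊(51·23+5)/32⌋ − ⌊(50·23+5)/32⌋ = ⌊1178/32⌋ − ⌊1155/32⌋ = 36 − 36 = 0
n=51: ⌊(52·23+5)/32⌋ − ⌊(51·23+5)/32⌋ = ⌊1201/32⌋ − ⌊1178/32⌋ = 37 − 36 = 1
n=52: ⌊(53·23+5)/32⌋ − ⌊(52·23+5)/32⌋ = ⌊1224/32⌋ − ⌊1201/32⌋ = 38 − 37 = 1
n=53: ⌊(54·23+5)/32⌋ − ⌊(53·23+5)/32⌋ = ⌊1247/32⌋ − ⌊1224/32⌋ = 38 − 38 = 0
n=54: ⌊(55·23+5)/32⌋ − ⌊(54·23+5)/32⌋ = ⌊1270/32⌋ − ⌊1247/32⌋ = 39 − 38 = 1
n=55: ⌊(56·23+5)/32⌋ − ⌊(55·23+5)/32⌋ = ⌊1293/32⌋ − ⌊1270/32⌋ = 40 − 39 = 1
n=56: ⌊(57·23+5)/32⌋ − ⌊(56·23+5)/32⌋ = ⌊1316/32⌋ − ⌊1293/32⌋ = 41 − 40 = 1
n=57: ⌊(58·23+5)/32⌋ − ⌊(57·23+5)/32⌋ = ⌊1339/32⌋ − ⌊1316/32⌋ = 41 − 41 = 0
n=58: ⌊(59·23+5)/32⌋ − ⌊(58·23+5)/32⌋ = ⌊1362/32⌋ − ⌊1339/32⌋ = 42 − 41 = 1
n=59: ⌊(60·23+5)/32⌋ − ⌊(59·23+5)/32⌋ = ⌊1385/32⌋ − ⌊1362/32⌋ = 43 − 42 = 1
n=60: ⌊(61·23+5)/32⌋ − ⌊(60·23+5)/32⌋ = ⌊1408/32⌋ − ⌊1385/32⌋ = 44 − 43 = 1
n=61: ⌊(62·23+5)/32⌋ − ⌊(61·23+5)/32⌋ = ⌊1431/32⌋ − ⌊1408/32⌋ = 44 − 44 = 0
n=62: ⌊(63·23+5)/32⌋ − ⌊(62·23+5)/32⌋ = ⌊1454/32⌋ − ⌊1431/32⌋ = 45 − 44 = 1
n=63: ⌊(64·23+5)/32⌋ − ⌊(63·23+5)/32⌋ = ⌊1477/32⌋ − ⌊1454/32⌋ = 46 − 45 = 1
n=64: ⌊(65·23+5)/32⌋ − ⌊(64·23+5)/32⌋ = ⌊1500/32⌋ − ⌊1477/32⌋ = 46 − 46 = 0
n=65: ⌊(66·23+5)/32⌋ − ⌊(65·23+5)/32⌋ = ⌊1523/32⌋ − ⌊1500/32⌋ = 47 − 46 = 1
n=66: ⌊(67·23+5)/32⌋ − ⌊(66·23+5)/32⌋ = ⌊1546/32⌋ − ⌊1523/32⌋ = 48 − 47 = 1
n=67: ⌊(68·23+5)/32⌋ − ⌊(67·23+5)/32⌋ = ⌊1569/32⌋ − ⌊1546/32⌋ = 49 − 48 = 1
n=68: ⌊(69·23+5)/32⌋ − ⌊(68·23+5)/32⌋ = ⌊1592/32⌋ − ⌊1569/32⌋ = 49 − 49 = 0
n=69: ⌊(70·23+5)/32⌋ − ⌊(69·23+5)/32⌋ = ⌊1615/32⌋ − ⌊1592/32⌋ = 50 − 49 = 1
n=70: ⌊(71·23+5)/32⌋ − ⌊(70·23+5)/32⌋ = ⌊1638/32⌋ − ⌊1615/32⌋ = 51 − 50 = 1
n=71: ⌊(72·23+5)/32⌋ − ⌊(71·23+5)/32⌋ = ⌊1661/32⌋ − ⌊1638/32⌋ = 51 − 51 = 0
n=72: ⌊(73·23+5)/32⌋ − ⌊(72·23+5)/32⌋ = ⌊1684/32⌋ − ⌊1661/32⌋ = 52 − 51 = 1
n=73: ⌊(74·23+5)/32⌋ − ⌊(73·23+5)/32⌋ = ⌊1707/32⌋ − ⌊1684/32⌋ = 53 − 52 = 1
n=74: ⌊(75·23+5)/32⌋ − ⌊(74·23+5)/32⌋ = ⌊1730/32⌋ − ⌊1707/32⌋ = 54 − 53 = 1
n=75: ⌊(76·23+5)/32⌋ − ⌊(75·23+5)/32⌋ = ⌊1753/32⌋ − ⌊1730/32⌋ = 54 − 54 = 0
n=76: ⌊(77·23+5)/32⌋ − ⌊(76·23+5)/32⌋ = ⌊1776/32⌋ − ⌊1753/32⌋ = 55 − 54 = 1
n=77: ⌊(78·23+5)/32⌋ − ⌊(77·23+5)/32⌋ = ⌊1799/32⌋ − ⌊1776/32⌋ = 56 − 55 = 1
n=78: ⌊(79·23+5)/32⌋ − ⌊(78·23+5)/32⌋ = ⌊1822/32⌋ − ⌊1799/32⌋ = 56 − 56 = 0
n=79: ⌊(80·23+5)/32⌋ − ⌊(79·23+5)/32⌋ = ⌊1845/32⌋ − ⌊1822/32⌋ = 57 − 56 = 1
n=80: ⌊(81·23+5)/32⌋ − ⌊(80·23+5)/32⌋ = ⌊1868/32⌋ − ⌊1845/32⌋ = 58 − 57 = 1
n=81: ⌊(82·23+5)/32⌋ − ⌊(81·23+5)/32⌋ = ⌊1891/32⌋ − ⌊1868/32⌋ = 59 − 58 = 1
n=82: ⌊(83·23+5)/32⌋ − ⌊(82·23+5)/32⌋ = ⌊1914/32⌋ − ⌊1891/32⌋ = 59 − 59 = 0
n=83: ⌊(84·23+5)/32⌋ − ⌊(83·23+5)/32⌋ = ⌊1937/32⌋ − ⌊1914/32⌋ = 60 − 59 = 1
n=84: ⌊(85·23+5)/32⌋ − ⌊(84·23+5)/32⌋ = ⌊1960/32⌋ − ⌊1937/32⌋ = 61 − 60 = 1
n=85: ⌊(86·23+5)/32⌋ − ⌊(85·23+5)/32⌋ = ⌊1983/32⌋ − ⌊1960/32⌋ = 61 − 61 = 0
n=86: ⌊(87·23+5)/32⌋ − ⌊(86·23+5)/32⌋ = ⌊2006/32⌋ − ⌊1983/32⌋ = 62 − 61 = 1
n=87: ⌊(88·23+5)/32⌋ − ⌊(87·23+5)/32⌋ = ⌊2029/32⌋ − ⌊2006/32⌋ = 63 − 62 = 1
n=88: ⌊(89·23+5)/32⌋ − ⌊(88·23+5)/32⌋ = ⌊2052/32⌋ − ⌊2029/32⌋ = 64 − 63 = 1
n=89: ⌊(90·23+5)/32⌋ − ⌊(89·23+5)/32⌋ = ⌊2075/32⌋ − ⌊2052/32⌋ = 64 − 64 = 0
n=90: ⌊(91·23+5)/32⌋ − ⌊(90·23+5)/32⌋ = ⌊2098/32⌋ − ⌊2075/32⌋ = 65 − 64 = 1
n=91: ⌊(92·23+5)/32⌋ − ⌊(91·23+5)/32⌋ = ⌊2121/32⌋ − ⌊2098/32⌋ = 66 − 65 = 1
n=92: ⌊(93·23+5)/32⌋ − ⌊(92·23+5)/32⌋ = ⌊2144/32⌋ − ⌊2121/32⌋ = 67 − 66 = 1
n=93: ⌊(94·23+5)/32⌋ − ⌊(93·23+5)/32⌋ = ⌊2167/32⌋ − ⌊2144/32⌋ = 67 − 67 = 0


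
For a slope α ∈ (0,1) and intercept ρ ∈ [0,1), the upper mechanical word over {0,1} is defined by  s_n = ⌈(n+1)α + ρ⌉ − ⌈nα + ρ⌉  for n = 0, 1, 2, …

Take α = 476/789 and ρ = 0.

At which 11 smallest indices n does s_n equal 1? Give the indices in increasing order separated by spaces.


0 1 3 4 6 8 9 11 13 14 16

n=0: ⌈476/789⌉−⌈0/789⌉ = 1−0 = 1  ← one
n=1: ⌈952/789⌉−⌈476/789⌉ = 2−1 = 1  ← one
n=2: ⌈1428/789⌉−⌈952/789⌉ = 2−2 = 0
n=3: ⌈1904/789⌉−⌈1428/789⌉ = 3−2 = 1  ← one
n=4: ⌈2380/789⌉−⌈1904/789⌉ = 4−3 = 1  ← one
n=5: ⌈2856/789⌉−⌈2380/789⌉ = 4−4 = 0
n=6: ⌈3332/789⌉−⌈2856/789⌉ = 5−4 = 1  ← one
n=7: ⌈3808/789⌉−⌈3332/789⌉ = 5−5 = 0
n=8: ⌈4284/789⌉−⌈3808/789⌉ = 6−5 = 1  ← one
n=9: ⌈4760/789⌉−⌈4284/789⌉ = 7−6 = 1  ← one
n=10: ⌈5236/789⌉−⌈4760/789⌉ = 7−7 = 0
n=11: ⌈5712/789⌉−⌈5236/789⌉ = 8−7 = 1  ← one
n=12: ⌈6188/789⌉−⌈5712/789⌉ = 8−8 = 0
n=13: ⌈6664/789⌉−⌈6188/789⌉ = 9−8 = 1  ← one
n=14: ⌈7140/789⌉−⌈6664/789⌉ = 10−9 = 1  ← one
n=15: ⌈7616/789⌉−⌈7140/789⌉ = 10−10 = 0
n=16: ⌈8092/789⌉−⌈7616/789⌉ = 11−10 = 1  ← one
positions of the first 11 ones: 0 1 3 4 6 8 9 11 13 14 16


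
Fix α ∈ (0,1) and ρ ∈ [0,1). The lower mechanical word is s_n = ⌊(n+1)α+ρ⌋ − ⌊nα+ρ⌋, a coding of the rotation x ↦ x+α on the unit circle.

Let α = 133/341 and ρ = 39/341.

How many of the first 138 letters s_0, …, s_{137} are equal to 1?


53

#1s = Σ_{n=0}^{137} s_n = Σ_{n=0}^{137} (⌊(n+1)α+ρ⌋ − ⌊nα+ρ⌋)
the sum telescopes: every ⌊nα+ρ⌋ with 0 < n < 138 appears once with + and once with −, leaving ⌊138α+ρ⌋ − ⌊0·α+ρ⌋
138α + ρ = (138·133 + 39) / 341 = 18393/341
ρ = 39/341
⌊18393/341⌋ = 53,  ⌊39/341⌋ = 0
#1s = 53 − 0 = 53


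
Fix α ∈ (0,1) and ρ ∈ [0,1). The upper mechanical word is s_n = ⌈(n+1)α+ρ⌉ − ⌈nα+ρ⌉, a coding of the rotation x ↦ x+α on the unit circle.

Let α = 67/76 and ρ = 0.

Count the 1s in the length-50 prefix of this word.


45

#1s = Σ_{n=0}^{49} s_n = Σ_{n=0}^{49} (⌈(n+1)α+ρ⌉ − ⌈nα+ρ⌉)
the sum telescopes: every ⌈nα+ρ⌉ with 0 < n < 50 appears once with + and once with −, leaving ⌈50α+ρ⌉ − ⌈0·α+ρ⌉
50α + ρ = (50·67) / 76 = 3350/76
ρ = 0/76
⌈3350/76⌉ = 45,  ⌈0/76⌉ = 0
#1s = 45 − 0 = 45


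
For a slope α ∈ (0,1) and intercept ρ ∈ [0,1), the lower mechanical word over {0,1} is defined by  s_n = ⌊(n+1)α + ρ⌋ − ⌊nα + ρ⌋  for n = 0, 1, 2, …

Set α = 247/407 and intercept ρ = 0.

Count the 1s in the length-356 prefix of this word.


#1s = Σ_{n=0}^{355} s_n = Σ_{n=0}^{355} (⌊(n+1)α+ρ⌋ − ⌊nα+ρ⌋)
the sum telescopes: every ⌊nα+ρ⌋ with 0 < n < 356 appears once with + and once with −, leaving ⌊356α+ρ⌋ − ⌊0·α+ρ⌋
356α + ρ = (356·247) / 407 = 87932/407
ρ = 0/407
⌊87932/407⌋ = 216,  ⌊0/407⌋ = 0
#1s = 216 − 0 = 216

216


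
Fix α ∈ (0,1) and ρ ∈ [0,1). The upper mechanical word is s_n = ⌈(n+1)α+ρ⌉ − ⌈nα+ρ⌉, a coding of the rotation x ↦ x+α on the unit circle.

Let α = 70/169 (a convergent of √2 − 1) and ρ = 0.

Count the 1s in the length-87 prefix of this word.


#1s = Σ_{n=0}^{86} s_n = Σ_{n=0}^{86} (⌈(n+1)α+ρ⌉ − ⌈nα+ρ⌉)
the sum telescopes: every ⌈nα+ρ⌉ with 0 < n < 87 appears once with + and once with −, leaving ⌈87α+ρ⌉ − ⌈0·α+ρ⌉
87α + ρ = (87·70) / 169 = 6090/169
ρ = 0/169
⌈6090/169⌉ = 37,  ⌈0/169⌉ = 0
#1s = 37 − 0 = 37

37


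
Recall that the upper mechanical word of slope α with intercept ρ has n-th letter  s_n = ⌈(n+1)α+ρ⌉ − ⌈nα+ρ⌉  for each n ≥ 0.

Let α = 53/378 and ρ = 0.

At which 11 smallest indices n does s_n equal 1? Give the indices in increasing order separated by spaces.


0 7 14 21 28 35 42 49 57 64 71

n=0: ⌈53/378⌉−⌈0/378⌉ = 1−0 = 1  ← one
n=1: ⌈106/378⌉−⌈53/378⌉ = 1−1 = 0
n=2: ⌈159/378⌉−⌈106/378⌉ = 1−1 = 0
  …
n=7: ⌈424/378⌉−⌈371/378⌉ = 2−1 = 1  ← one
n=8: ⌈477/378⌉−⌈424/378⌉ = 2−2 = 0
n=9: ⌈530/378⌉−⌈477/378⌉ = 2−2 = 0
  …
n=14: ⌈795/378⌉−⌈742/378⌉ = 3−2 = 1  ← one
n=15: ⌈848/378⌉−⌈795/378⌉ = 3−3 = 0
n=16: ⌈901/378⌉−⌈848/378⌉ = 3−3 = 0
  …
n=21: ⌈1166/378⌉−⌈1113/378⌉ = 4−3 = 1  ← one
n=22: ⌈1219/378⌉−⌈1166/378⌉ = 4−4 = 0
n=23: ⌈1272/378⌉−⌈1219/378⌉ = 4−4 = 0
  …
n=28: ⌈1537/378⌉−⌈1484/378⌉ = 5−4 = 1  ← one
n=29: ⌈1590/378⌉−⌈1537/378⌉ = 5−5 = 0
n=30: ⌈1643/378⌉−⌈1590/378⌉ = 5−5 = 0
  …
n=35: ⌈1908/378⌉−⌈1855/378⌉ = 6−5 = 1  ← one
n=36: ⌈1961/378⌉−⌈1908/378⌉ = 6−6 = 0
n=37: ⌈2014/378⌉−⌈1961/378⌉ = 6−6 = 0
  …
n=42: ⌈2279/378⌉−⌈2226/378⌉ = 7−6 = 1  ← one
n=43: ⌈2332/378⌉−⌈2279/378⌉ = 7−7 = 0
n=44: ⌈2385/378⌉−⌈2332/378⌉ = 7−7 = 0
  …
n=49: ⌈2650/378⌉−⌈2597/378⌉ = 8−7 = 1  ← one
n=50: ⌈2703/378⌉−⌈2650/378⌉ = 8−8 = 0
n=51: ⌈2756/378⌉−⌈2703/378⌉ = 8−8 = 0
  …
n=57: ⌈3074/378⌉−⌈3021/378⌉ = 9−8 = 1  ← one
n=58: ⌈3127/378⌉−⌈3074/378⌉ = 9−9 = 0
n=59: ⌈3180/378⌉−⌈3127/378⌉ = 9−9 = 0
  …
n=64: ⌈3445/378⌉−⌈3392/378⌉ = 10−9 = 1  ← one
n=65: ⌈3498/378⌉−⌈3445/378⌉ = 10−10 = 0
n=66: ⌈3551/378⌉−⌈3498/378⌉ = 10−10 = 0
  …
n=71: ⌈3816/378⌉−⌈3763/378⌉ = 11−10 = 1  ← one
positions of the first 11 ones: 0 7 14 21 28 35 42 49 57 64 71


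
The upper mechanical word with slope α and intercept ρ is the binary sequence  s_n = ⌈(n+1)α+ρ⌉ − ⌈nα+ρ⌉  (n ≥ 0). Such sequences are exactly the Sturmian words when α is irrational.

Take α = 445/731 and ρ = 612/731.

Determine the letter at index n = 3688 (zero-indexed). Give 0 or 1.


(n+1)α + ρ = (3689·445 + 612) / 731 = 1642217/731
nα + ρ     = (3688·445 + 612) / 731 = 1641772/731
⌈1642217/731⌉ = 2247,  ⌈1641772/731⌉ = 2246
s_{3688} = 2247 − 2246 = 1

1


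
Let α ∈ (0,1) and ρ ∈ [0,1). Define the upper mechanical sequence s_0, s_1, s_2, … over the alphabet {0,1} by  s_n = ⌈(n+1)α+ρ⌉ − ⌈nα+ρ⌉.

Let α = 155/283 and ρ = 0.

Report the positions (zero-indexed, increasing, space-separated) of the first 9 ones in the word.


0 1 3 5 7 9 10 12 14

n=0: ⌈155/283⌉−⌈0/283⌉ = 1−0 = 1  ← one
n=1: ⌈310/283⌉−⌈155/283⌉ = 2−1 = 1  ← one
n=2: ⌈465/283⌉−⌈310/283⌉ = 2−2 = 0
n=3: ⌈620/283⌉−⌈465/283⌉ = 3−2 = 1  ← one
n=4: ⌈775/283⌉−⌈620/283⌉ = 3−3 = 0
n=5: ⌈930/283⌉−⌈775/283⌉ = 4−3 = 1  ← one
n=6: ⌈1085/283⌉−⌈930/283⌉ = 4−4 = 0
n=7: ⌈1240/283⌉−⌈1085/283⌉ = 5−4 = 1  ← one
n=8: ⌈1395/283⌉−⌈1240/283⌉ = 5−5 = 0
n=9: ⌈1550/283⌉−⌈1395/283⌉ = 6−5 = 1  ← one
n=10: ⌈1705/283⌉−⌈1550/283⌉ = 7−6 = 1  ← one
n=11: ⌈1860/283⌉−⌈1705/283⌉ = 7−7 = 0
n=12: ⌈2015/283⌉−⌈1860/283⌉ = 8−7 = 1  ← one
n=13: ⌈2170/283⌉−⌈2015/283⌉ = 8−8 = 0
n=14: ⌈2325/283⌉−⌈2170/283⌉ = 9−8 = 1  ← one
positions of the first 9 ones: 0 1 3 5 7 9 10 12 14


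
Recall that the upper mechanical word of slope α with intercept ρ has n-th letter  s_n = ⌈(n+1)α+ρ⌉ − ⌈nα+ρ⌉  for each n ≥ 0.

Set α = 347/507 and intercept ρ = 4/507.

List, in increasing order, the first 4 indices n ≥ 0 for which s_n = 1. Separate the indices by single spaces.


n=0: ⌈351/507⌉−⌈4/507⌉ = 1−1 = 0
n=1: ⌈698/507⌉−⌈351/507⌉ = 2−1 = 1  ← one
n=2: ⌈1045/507⌉−⌈698/507⌉ = 3−2 = 1  ← one
n=3: ⌈1392/507⌉−⌈1045/507⌉ = 3−3 = 0
n=4: ⌈1739/507⌉−⌈1392/507⌉ = 4−3 = 1  ← one
n=5: ⌈2086/507⌉−⌈1739/507⌉ = 5−4 = 1  ← one
positions of the first 4 ones: 1 2 4 5

1 2 4 5


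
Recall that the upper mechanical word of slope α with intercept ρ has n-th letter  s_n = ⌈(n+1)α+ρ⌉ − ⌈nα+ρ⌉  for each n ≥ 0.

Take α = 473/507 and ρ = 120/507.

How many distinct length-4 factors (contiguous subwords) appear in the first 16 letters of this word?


t_n = ⌈(n·473+120)/507⌉ for n = 0 … 16:
  n=0…9: ⌈120/507⌉=1 ⌈593/507⌉=2 ⌈1066/507⌉=3 ⌈1539/507⌉=4 ⌈2012/507⌉=4 ⌈2485/507⌉=5 ⌈2958/507⌉=6 ⌈3431/507⌉=7 ⌈3904/507⌉=8 ⌈4377/507⌉=9
  n=10…16: ⌈4850/507⌉=10 ⌈5323/507⌉=11 ⌈5796/507⌉=12 ⌈6269/507⌉=13 ⌈6742/507⌉=14 ⌈7215/507⌉=15 ⌈7688/507⌉=16
s_n = t_(n+1) − t_n for n = 0 … 15 gives
prefix = 1110111111111111
slide a length-4 window over [0..3] … [12..15] (13 windows); first occurrence of each distinct factor:
  [  0..  3] 1110
  [  1..  4] 1101
  [  2..  5] 1011
  [  3..  6] 0111
  [  4..  7] 1111
  (the other 8 windows repeat one of these)
distinct factors: {0111, 1011, 1101, 1110, 1111}
count = 5  (Sturmian bound for length 4 is 5)

5


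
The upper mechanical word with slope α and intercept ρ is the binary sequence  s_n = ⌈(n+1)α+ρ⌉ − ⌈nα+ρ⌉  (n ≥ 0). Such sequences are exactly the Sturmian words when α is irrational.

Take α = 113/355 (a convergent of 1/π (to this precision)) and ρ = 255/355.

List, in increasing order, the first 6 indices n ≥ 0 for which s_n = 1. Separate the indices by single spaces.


0 4 7 10 13 16

n=0: ⌈368/355⌉−⌈255/355⌉ = 2−1 = 1  ← one
n=1: ⌈481/355⌉−⌈368/355⌉ = 2−2 = 0
n=2: ⌈594/355⌉−⌈481/355⌉ = 2−2 = 0
n=3: ⌈707/355⌉−⌈594/355⌉ = 2−2 = 0
n=4: ⌈820/355⌉−⌈707/355⌉ = 3−2 = 1  ← one
n=5: ⌈933/355⌉−⌈820/355⌉ = 3−3 = 0
n=6: ⌈1046/355⌉−⌈933/355⌉ = 3−3 = 0
n=7: ⌈1159/355⌉−⌈1046/355⌉ = 4−3 = 1  ← one
n=8: ⌈1272/355⌉−⌈1159/355⌉ = 4−4 = 0
n=9: ⌈1385/355⌉−⌈1272/355⌉ = 4−4 = 0
n=10: ⌈1498/355⌉−⌈1385/355⌉ = 5−4 = 1  ← one
n=11: ⌈1611/355⌉−⌈1498/355⌉ = 5−5 = 0
n=12: ⌈1724/355⌉−⌈1611/355⌉ = 5−5 = 0
n=13: ⌈1837/355⌉−⌈1724/355⌉ = 6−5 = 1  ← one
n=14: ⌈1950/355⌉−⌈1837/355⌉ = 6−6 = 0
n=15: ⌈2063/355⌉−⌈1950/355⌉ = 6−6 = 0
n=16: ⌈2176/355⌉−⌈2063/355⌉ = 7−6 = 1  ← one
positions of the first 6 ones: 0 4 7 10 13 16


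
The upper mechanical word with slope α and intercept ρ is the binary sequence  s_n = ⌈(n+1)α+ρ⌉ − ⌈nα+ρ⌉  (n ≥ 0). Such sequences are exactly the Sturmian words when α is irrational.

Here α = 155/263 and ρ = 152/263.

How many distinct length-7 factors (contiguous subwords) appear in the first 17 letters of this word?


t_n = ⌈(n·155+152)/263⌉ for n = 0 … 17:
  n=0…9: ⌈152/263⌉=1 ⌈307/263⌉=2 ⌈462/263⌉=2 ⌈617/263⌉=3 ⌈772/263⌉=3 ⌈927/263⌉=4 ⌈1082/263⌉=5 ⌈1237/263⌉=5 ⌈1392/263⌉=6 ⌈1547/263⌉=6
  n=10…17: ⌈1702/263⌉=7 ⌈1857/263⌉=8 ⌈2012/263⌉=8 ⌈2167/263⌉=9 ⌈2322/263⌉=9 ⌈2477/263⌉=10 ⌈2632/263⌉=11 ⌈2787/263⌉=11
s_n = t_(n+1) − t_n for n = 0 … 16 gives
prefix = 10101101011010110
slide a length-7 window over [0..6] … [10..16] (11 windows); first occurrence of each distinct factor:
  [  0..  6] 1010110
  [  1..  7] 0101101
  [  2..  8] 1011010
  [  3..  9] 0110101
  [  4.. 10] 1101011
  (the other 6 windows repeat one of these)
distinct factors: {0101101, 0110101, 1010110, 1011010, 1101011}
count = 5  (Sturmian bound for length 7 is 8)

5


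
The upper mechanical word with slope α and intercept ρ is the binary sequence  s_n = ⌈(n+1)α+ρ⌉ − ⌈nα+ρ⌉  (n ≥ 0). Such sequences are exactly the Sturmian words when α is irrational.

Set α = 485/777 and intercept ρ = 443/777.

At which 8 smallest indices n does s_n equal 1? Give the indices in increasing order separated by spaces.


0 2 3 5 7 8 10 11

n=0: ⌈928/777⌉−⌈443/777⌉ = 2−1 = 1  ← one
n=1: ⌈1413/777⌉−⌈928/777⌉ = 2−2 = 0
n=2: ⌈1898/777⌉−⌈1413/777⌉ = 3−2 = 1  ← one
n=3: ⌈2383/777⌉−⌈1898/777⌉ = 4−3 = 1  ← one
n=4: ⌈2868/777⌉−⌈2383/777⌉ = 4−4 = 0
n=5: ⌈3353/777⌉−⌈2868/777⌉ = 5−4 = 1  ← one
n=6: ⌈3838/777⌉−⌈3353/777⌉ = 5−5 = 0
n=7: ⌈4323/777⌉−⌈3838/777⌉ = 6−5 = 1  ← one
n=8: ⌈4808/777⌉−⌈4323/777⌉ = 7−6 = 1  ← one
n=9: ⌈5293/777⌉−⌈4808/777⌉ = 7−7 = 0
n=10: ⌈5778/777⌉−⌈5293/777⌉ = 8−7 = 1  ← one
n=11: ⌈6263/777⌉−⌈5778/777⌉ = 9−8 = 1  ← one
positions of the first 8 ones: 0 2 3 5 7 8 10 11


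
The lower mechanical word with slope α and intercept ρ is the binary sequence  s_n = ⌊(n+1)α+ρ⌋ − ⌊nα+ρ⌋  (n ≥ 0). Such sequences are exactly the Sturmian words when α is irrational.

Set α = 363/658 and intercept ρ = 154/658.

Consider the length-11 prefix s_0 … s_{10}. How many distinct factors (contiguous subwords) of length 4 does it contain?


5

t_n = ⌊(n·363+154)/658⌋ for n = 0 … 11:
  n=0…9: ⌊154/658⌋=0 ⌊517/658⌋=0 ⌊880/658⌋=1 ⌊1243/658⌋=1 ⌊1606/658⌋=2 ⌊1969/658⌋=2 ⌊2332/658⌋=3 ⌊2695/658⌋=4 ⌊3058/658⌋=4 ⌊3421/658⌋=5
  n=10…11: ⌊3784/658⌋=5 ⌊4147/658⌋=6
s_n = t_(n+1) − t_n for n = 0 … 10 gives
prefix = 01010110101
slide a length-4 window over [0..3] … [7..10] (8 windows); first occurrence of each distinct factor:
  [  0..  3] 0101
  [  1..  4] 1010
  [  3..  6] 1011
  [  4..  7] 0110
  [  5..  8] 1101
  (the other 3 windows repeat one of these)
distinct factors: {0101, 0110, 1010, 1011, 1101}
count = 5  (Sturmian bound for length 4 is 5)


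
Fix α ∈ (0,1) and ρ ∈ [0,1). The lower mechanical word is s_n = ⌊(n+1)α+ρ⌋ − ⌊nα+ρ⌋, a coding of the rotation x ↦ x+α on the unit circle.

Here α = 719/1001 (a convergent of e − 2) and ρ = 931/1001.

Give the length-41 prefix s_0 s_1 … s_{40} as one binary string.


n=0: ⌊(1·719+931)/1001⌋ − ⌊(0·719+931)/1001⌋ = ⌊1650/1001⌋ − ⌊931/1001⌋ = 1 − 0 = 1
n=1: ⌊(2·719+931)/1001⌋ − ⌊(1·719+931)/1001⌋ = ⌊2369/1001⌋ − ⌊1650/1001⌋ = 2 − 1 = 1
n=2: ⌊(3·719+931)/1001⌋ − ⌊(2·719+931)/1001⌋ = ⌊3088/1001⌋ − ⌊2369/1001⌋ = 3 − 2 = 1
n=3: ⌊(4·719+931)/1001⌋ − ⌊(3·719+931)/1001⌋ = ⌊3807/1001⌋ − ⌊3088/1001⌋ = 3 − 3 = 0
n=4: ⌊(5·719+931)/1001⌋ − ⌊(4·719+931)/1001⌋ = ⌊4526/1001⌋ − ⌊3807/1001⌋ = 4 − 3 = 1
n=5: ⌊(6·719+931)/1001⌋ − ⌊(5·719+931)/1001⌋ = ⌊5245/1001⌋ − ⌊4526/1001⌋ = 5 − 4 = 1
n=6: ⌊(7·719+931)/1001⌋ − ⌊(6·719+931)/1001⌋ = ⌊5964/1001⌋ − ⌊5245/1001⌋ = 5 − 5 = 0
n=7: ⌊(8·719+931)/1001⌋ − ⌊(7·719+931)/1001⌋ = ⌊6683/1001⌋ − ⌊5964/1001⌋ = 6 − 5 = 1
n=8: ⌊(9·719+931)/1001⌋ − ⌊(8·719+931)/1001⌋ = ⌊7402/1001⌋ − ⌊6683/1001⌋ = 7 − 6 = 1
n=9: ⌊(10·719+931)/1001⌋ − ⌊(9·719+931)/1001⌋ = ⌊8121/1001⌋ − ⌊7402/1001⌋ = 8 − 7 = 1
n=10: ⌊(11·719+931)/1001⌋ − ⌊(10·719+931)/1001⌋ = ⌊8840/1001⌋ − ⌊8121/1001⌋ = 8 − 8 = 0
n=11: ⌊(12·719+931)/1001⌋ − ⌊(11·719+931)/1001⌋ = ⌊9559/1001⌋ − ⌊8840/1001⌋ = 9 − 8 = 1
n=12: ⌊(13·719+931)/1001⌋ − ⌊(12·719+931)/1001⌋ = ⌊10278/1001⌋ − ⌊9559/1001⌋ = 10 − 9 = 1
n=13: ⌊(14·719+931)/1001⌋ − ⌊(13·719+931)/1001⌋ = ⌊10997/1001⌋ − ⌊10278/1001⌋ = 10 − 10 = 0
n=14: ⌊(15·719+931)/1001⌋ − ⌊(14·719+931)/1001⌋ = ⌊11716/1001⌋ − ⌊10997/1001⌋ = 11 − 10 = 1
n=15: ⌊(16·719+931)/1001⌋ − ⌊(15·719+931)/1001⌋ = ⌊12435/1001⌋ − ⌊11716/1001⌋ = 12 − 11 = 1
n=16: ⌊(17·719+931)/1001⌋ − ⌊(16·719+931)/1001⌋ = ⌊13154/1001⌋ − ⌊12435/1001⌋ = 13 − 12 = 1
n=17: ⌊(18·719+931)/1001⌋ − ⌊(17·719+931)/1001⌋ = ⌊13873/1001⌋ − ⌊13154/1001⌋ = 13 − 13 = 0
n=18: ⌊(19·719+931)/1001⌋ − ⌊(18·719+931)/1001⌋ = ⌊14592/1001⌋ − ⌊13873/1001⌋ = 14 − 13 = 1
n=19: ⌊(20·719+931)/1001⌋ − ⌊(19·719+931)/1001⌋ = ⌊15311/1001⌋ − ⌊14592/1001⌋ = 15 − 14 = 1
n=20: ⌊(21·719+931)/1001⌋ − ⌊(20·719+931)/1001⌋ = ⌊16030/1001⌋ − ⌊15311/1001⌋ = 16 − 15 = 1
n=21: ⌊(22·719+931)/1001⌋ − ⌊(21·719+931)/1001⌋ = ⌊16749/1001⌋ − ⌊16030/1001⌋ = 16 − 16 = 0
n=22: ⌊(23·719+931)/1001⌋ − ⌊(22·719+931)/1001⌋ = ⌊17468/1001⌋ − ⌊16749/1001⌋ = 17 − 16 = 1
n=23: ⌊(24·719+931)/1001⌋ − ⌊(23·719+931)/1001⌋ = ⌊18187/1001⌋ − ⌊17468/1001⌋ = 18 − 17 = 1
n=24: ⌊(25·719+931)/1001⌋ − ⌊(24·719+931)/1001⌋ = ⌊18906/1001⌋ − ⌊18187/1001⌋ = 18 − 18 = 0
n=25: ⌊(26·719+931)/1001⌋ − ⌊(25·719+931)/1001⌋ = ⌊19625/1001⌋ − ⌊18906/1001⌋ = 19 − 18 = 1
n=26: ⌊(27·719+931)/1001⌋ − ⌊(26·719+931)/1001⌋ = ⌊20344/1001⌋ − ⌊19625/1001⌋ = 20 − 19 = 1
n=27: ⌊(28·719+931)/1001⌋ − ⌊(27·719+931)/1001⌋ = ⌊21063/1001⌋ − ⌊20344/1001⌋ = 21 − 20 = 1
n=28: ⌊(29·719+931)/1001⌋ − ⌊(28·719+931)/1001⌋ = ⌊21782/1001⌋ − ⌊21063/1001⌋ = 21 − 21 = 0
n=29: ⌊(30·719+931)/1001⌋ − ⌊(29·719+931)/1001⌋ = ⌊22501/1001⌋ − ⌊21782/1001⌋ = 22 − 21 = 1
n=30: ⌊(31·719+931)/1001⌋ − ⌊(30·719+931)/1001⌋ = ⌊23220/1001⌋ − ⌊22501/1001⌋ = 23 − 22 = 1
n=31: ⌊(32·719+931)/1001⌋ − ⌊(31·719+931)/1001⌋ = ⌊23939/1001⌋ − ⌊23220/1001⌋ = 23 − 23 = 0
n=32: ⌊(33·719+931)/1001⌋ − ⌊(32·719+931)/1001⌋ = ⌊24658/1001⌋ − ⌊23939/1001⌋ = 24 − 23 = 1
n=33: ⌊(34·719+931)/1001⌋ − ⌊(33·719+931)/1001⌋ = ⌊25377/1001⌋ − ⌊24658/1001⌋ = 25 − 24 = 1
n=34: ⌊(35·719+931)/1001⌋ − ⌊(34·719+931)/1001⌋ = ⌊26096/1001⌋ − ⌊25377/1001⌋ = 26 − 25 = 1
n=35: ⌊(36·719+931)/1001⌋ − ⌊(35·719+931)/1001⌋ = ⌊26815/1001⌋ − ⌊26096/1001⌋ = 26 − 26 = 0
n=36: ⌊(37·719+931)/1001⌋ − ⌊(36·719+931)/1001⌋ = ⌊27534/1001⌋ − ⌊26815/1001⌋ = 27 − 26 = 1
n=37: ⌊(38·719+931)/1001⌋ − ⌊(37·719+931)/1001⌋ = ⌊28253/1001⌋ − ⌊27534/1001⌋ = 28 − 27 = 1
n=38: ⌊(39·719+931)/1001⌋ − ⌊(38·719+931)/1001⌋ = ⌊28972/1001⌋ − ⌊28253/1001⌋ = 28 − 28 = 0
n=39: ⌊(40·719+931)/1001⌋ − ⌊(39·719+931)/1001⌋ = ⌊29691/1001⌋ − ⌊28972/1001⌋ = 29 − 28 = 1
n=40: ⌊(41·719+931)/1001⌋ − ⌊(40·719+931)/1001⌋ = ⌊30410/1001⌋ − ⌊29691/1001⌋ = 30 − 29 = 1

11101101110110111011101101110110111011011


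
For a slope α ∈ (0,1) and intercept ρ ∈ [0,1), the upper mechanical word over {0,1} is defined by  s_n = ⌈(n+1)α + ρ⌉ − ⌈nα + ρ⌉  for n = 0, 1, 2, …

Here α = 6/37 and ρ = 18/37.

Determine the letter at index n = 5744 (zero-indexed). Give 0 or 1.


(n+1)α + ρ = (5745·6 + 18) / 37 = 34488/37
nα + ρ     = (5744·6 + 18) / 37 = 34482/37
⌈34488/37⌉ = 933,  ⌈34482/37⌉ = 932
s_{5744} = 933 − 932 = 1

1


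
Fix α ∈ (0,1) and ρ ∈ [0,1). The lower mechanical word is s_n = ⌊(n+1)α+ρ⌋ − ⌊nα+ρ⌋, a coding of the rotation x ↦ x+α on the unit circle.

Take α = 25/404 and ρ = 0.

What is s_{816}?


(n+1)α + ρ = (817·25) / 404 = 20425/404
nα + ρ     = (816·25) / 404 = 20400/404
⌊20425/404⌋ = 50,  ⌊20400/404⌋ = 50
s_{816} = 50 − 50 = 0

0


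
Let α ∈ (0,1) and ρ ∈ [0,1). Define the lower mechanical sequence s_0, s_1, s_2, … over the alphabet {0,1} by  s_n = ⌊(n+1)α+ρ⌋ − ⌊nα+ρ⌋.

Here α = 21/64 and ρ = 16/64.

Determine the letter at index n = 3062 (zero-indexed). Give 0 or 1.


(n+1)α + ρ = (3063·21 + 16) / 64 = 64339/64
nα + ρ     = (3062·21 + 16) / 64 = 64318/64
⌊64339/64⌋ = 1005,  ⌊64318/64⌋ = 1004
s_{3062} = 1005 − 1004 = 1

1


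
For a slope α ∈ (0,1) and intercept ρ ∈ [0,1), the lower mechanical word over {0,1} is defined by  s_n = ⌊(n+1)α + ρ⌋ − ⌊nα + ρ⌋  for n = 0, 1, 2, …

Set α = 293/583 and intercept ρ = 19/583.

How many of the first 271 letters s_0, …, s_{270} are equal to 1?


136

#1s = Σ_{n=0}^{270} s_n = Σ_{n=0}^{270} (⌊(n+1)α+ρ⌋ − ⌊nα+ρ⌋)
the sum telescopes: every ⌊nα+ρ⌋ with 0 < n < 271 appears once with + and once with −, leaving ⌊271α+ρ⌋ − ⌊0·α+ρ⌋
271α + ρ = (271·293 + 19) / 583 = 79422/583
ρ = 19/583
⌊79422/583⌋ = 136,  ⌊19/583⌋ = 0
#1s = 136 − 0 = 136


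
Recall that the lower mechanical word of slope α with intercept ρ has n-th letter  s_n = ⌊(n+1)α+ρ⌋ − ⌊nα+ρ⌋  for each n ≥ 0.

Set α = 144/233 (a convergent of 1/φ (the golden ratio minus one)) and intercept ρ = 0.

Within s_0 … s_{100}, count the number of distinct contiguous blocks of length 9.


t_n = ⌊(n·144)/233⌋ for n = 0 … 101:
  n=0…9: ⌊0/233⌋=0 ⌊144/233⌋=0 ⌊288/233⌋=1 ⌊432/233⌋=1 ⌊576/233⌋=2 ⌊720/233⌋=3 ⌊864/233⌋=3 ⌊1008/233⌋=4 ⌊1152/233⌋=4 ⌊1296/233⌋=5
  n=10…19: ⌊1440/233⌋=6 ⌊1584/233⌋=6 ⌊1728/233⌋=7 ⌊1872/233⌋=8 ⌊2016/233⌋=8 ⌊2160/233⌋=9 ⌊2304/233⌋=9 ⌊2448/233⌋=10 ⌊2592/233⌋=11 ⌊2736/233⌋=11
  n=20…29: ⌊2880/233⌋=12 ⌊3024/233⌋=12 ⌊3168/233⌋=13 ⌊3312/233⌋=14 ⌊3456/233⌋=14 ⌊3600/233⌋=15 ⌊3744/233⌋=16 ⌊3888/233⌋=16 ⌊4032/233⌋=17 ⌊4176/233⌋=17
  n=30…39: ⌊4320/233⌋=18 ⌊4464/233⌋=19 ⌊4608/233⌋=19 ⌊4752/233⌋=20 ⌊4896/233⌋=21 ⌊5040/233⌋=21 ⌊5184/233⌋=22 ⌊5328/233⌋=22 ⌊5472/233⌋=23 ⌊5616/233⌋=24
  n=40…49: ⌊5760/233⌋=24 ⌊5904/233⌋=25 ⌊6048/233⌋=25 ⌊6192/233⌋=26 ⌊6336/233⌋=27 ⌊6480/233⌋=27 ⌊6624/233⌋=28 ⌊6768/233⌋=29 ⌊6912/233⌋=29 ⌊7056/233⌋=30
  n=50…59: ⌊7200/233⌋=30 ⌊7344/233⌋=31 ⌊7488/233⌋=32 ⌊7632/233⌋=32 ⌊7776/233⌋=33 ⌊7920/233⌋=33 ⌊8064/233⌋=34 ⌊8208/233⌋=35 ⌊8352/233⌋=35 ⌊8496/233⌋=36
  n=60…69: ⌊8640/233⌋=37 ⌊8784/233⌋=37 ⌊8928/233⌋=38 ⌊9072/233⌋=38 ⌊9216/233⌋=39 ⌊9360/233⌋=40 ⌊9504/233⌋=40 ⌊9648/233⌋=41 ⌊9792/233⌋=42 ⌊9936/233⌋=42
  n=70…79: ⌊10080/233⌋=43 ⌊10224/233⌋=43 ⌊10368/233⌋=44 ⌊10512/233⌋=45 ⌊10656/233⌋=45 ⌊10800/233⌋=46 ⌊10944/233⌋=46 ⌊11088/233⌋=47 ⌊11232/233⌋=48 ⌊11376/233⌋=48
  n=80…89: ⌊11520/233⌋=49 ⌊11664/233⌋=50 ⌊11808/233⌋=50 ⌊11952/233⌋=51 ⌊12096/233⌋=51 ⌊12240/233⌋=52 ⌊12384/233⌋=53 ⌊12528/233⌋=53 ⌊12672/233⌋=54 ⌊12816/233⌋=55
  n=90…99: ⌊12960/233⌋=55 ⌊13104/233⌋=56 ⌊13248/233⌋=56 ⌊13392/233⌋=57 ⌊13536/233⌋=58 ⌊13680/233⌋=58 ⌊13824/233⌋=59 ⌊13968/233⌋=59 ⌊14112/233⌋=60 ⌊14256/233⌋=61
  n=100…101: ⌊14400/233⌋=61 ⌊14544/233⌋=62
s_n = t_(n+1) − t_n for n = 0 … 100 gives
prefix = 01011010110110101101011011010110110101101011011010110101101101011011010110101101101011011010110101101
slide a length-9 window over [0..8] … [92..100] (93 windows); first occurrence of each distinct factor:
  [  0..  8] 010110101
  [  1..  9] 101101011
  [  2.. 10] 011010110
  [  3.. 11] 110101101
  [  4.. 12] 101011011
  [  5.. 13] 010110110
  [  6.. 14] 101101101
  [  7.. 15] 011011010
  [  8.. 16] 110110101
  [ 12.. 20] 101011010
  (the other 83 windows repeat one of these)
distinct factors: {010110101, 010110110, 011010110, 011011010, 101011010, 101011011, 101101011, 101101101, 110101101, 110110101}
count = 10  (Sturmian bound for length 9 is 10)

10
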